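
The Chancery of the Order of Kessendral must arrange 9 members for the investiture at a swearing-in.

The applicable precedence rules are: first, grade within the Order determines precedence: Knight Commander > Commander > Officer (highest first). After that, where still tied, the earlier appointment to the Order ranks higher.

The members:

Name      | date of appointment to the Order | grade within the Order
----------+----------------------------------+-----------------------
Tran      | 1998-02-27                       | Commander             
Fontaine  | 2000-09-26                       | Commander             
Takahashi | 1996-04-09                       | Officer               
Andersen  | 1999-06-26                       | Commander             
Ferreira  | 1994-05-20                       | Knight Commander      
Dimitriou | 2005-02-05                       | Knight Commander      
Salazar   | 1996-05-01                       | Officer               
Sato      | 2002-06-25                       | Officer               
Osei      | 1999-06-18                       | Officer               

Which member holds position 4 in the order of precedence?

By grade within the Order: Ferreira and Dimitriou (Knight Commander); then Tran, Andersen and Fontaine (Commander); then Takahashi, Salazar, Osei and Sato (Officer).
Among Ferreira and Dimitriou, by date of appointment to the Order (earlier first): Ferreira (1994-05-20) before Dimitriou (2005-02-05).
Among Tran, Andersen and Fontaine, by date of appointment to the Order (earlier first): Tran (1998-02-27) before Andersen (1999-06-26) before Fontaine (2000-09-26).
Among Takahashi, Salazar, Osei and Sato, by date of appointment to the Order (earlier first): Takahashi (1996-04-09) before Salazar (1996-05-01) before Osei (1999-06-18) before Sato (2002-06-25).
Order: Ferreira, Dimitriou, Tran, Andersen, Fontaine, Takahashi, Salazar, Osei, Sato.

Andersen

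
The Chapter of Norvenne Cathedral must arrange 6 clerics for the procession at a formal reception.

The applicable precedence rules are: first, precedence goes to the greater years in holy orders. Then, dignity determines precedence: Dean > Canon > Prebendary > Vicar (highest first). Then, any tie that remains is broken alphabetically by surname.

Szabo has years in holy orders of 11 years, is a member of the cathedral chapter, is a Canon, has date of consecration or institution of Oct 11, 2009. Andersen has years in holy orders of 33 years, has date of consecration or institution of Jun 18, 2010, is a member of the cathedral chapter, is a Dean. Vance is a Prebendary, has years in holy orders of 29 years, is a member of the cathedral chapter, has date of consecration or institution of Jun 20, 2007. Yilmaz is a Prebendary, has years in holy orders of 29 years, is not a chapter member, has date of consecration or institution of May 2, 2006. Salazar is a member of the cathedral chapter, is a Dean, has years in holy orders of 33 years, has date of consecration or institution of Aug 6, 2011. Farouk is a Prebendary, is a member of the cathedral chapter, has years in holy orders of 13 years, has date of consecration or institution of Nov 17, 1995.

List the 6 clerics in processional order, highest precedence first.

By years in holy orders (higher first): Andersen and Salazar (both 33 years); then Vance and Yilmaz (both 29 years); then Farouk (13 years); then Szabo (11 years).
Andersen and Salazar are each Dean, so the next rule applies.
Among Andersen and Salazar, alphabetically by surname: Andersen before Salazar.
Vance and Yilmaz are each Prebendary, so the next rule applies.
Among Vance and Yilmaz, alphabetically by surname: Vance before Yilmaz.
Full order: Andersen, Salazar, Vance, Yilmaz, Farouk, Szabo.

Andersen, Salazar, Vance, Yilmaz, Farouk, Szabo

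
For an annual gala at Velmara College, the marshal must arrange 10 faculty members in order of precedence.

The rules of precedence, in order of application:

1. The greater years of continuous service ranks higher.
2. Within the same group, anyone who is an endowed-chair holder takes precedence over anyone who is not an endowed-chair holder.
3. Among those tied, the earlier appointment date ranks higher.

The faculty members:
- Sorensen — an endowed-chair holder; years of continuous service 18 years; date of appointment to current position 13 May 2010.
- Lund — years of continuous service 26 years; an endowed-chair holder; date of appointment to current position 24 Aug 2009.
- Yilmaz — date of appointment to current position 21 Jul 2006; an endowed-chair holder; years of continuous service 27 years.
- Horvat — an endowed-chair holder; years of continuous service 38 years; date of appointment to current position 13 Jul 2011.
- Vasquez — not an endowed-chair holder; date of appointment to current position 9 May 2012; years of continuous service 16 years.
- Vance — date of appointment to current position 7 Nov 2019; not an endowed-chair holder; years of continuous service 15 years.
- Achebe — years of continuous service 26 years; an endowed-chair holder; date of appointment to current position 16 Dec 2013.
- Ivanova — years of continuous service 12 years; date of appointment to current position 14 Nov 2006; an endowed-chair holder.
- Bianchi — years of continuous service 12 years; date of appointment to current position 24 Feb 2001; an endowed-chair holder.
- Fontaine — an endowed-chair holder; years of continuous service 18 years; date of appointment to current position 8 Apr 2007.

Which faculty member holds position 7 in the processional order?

Vasquez

By years of continuous service (higher first): Horvat (38 years); then Yilmaz (27 years); then Lund and Achebe (both 26 years); then Fontaine and Sorensen (both 18 years); then Vasquez (16 years); then Vance (15 years); then Bianchi and Ivanova (both 12 years).
Lund and Achebe are each an endowed-chair holder, so the next rule applies.
Among Lund and Achebe, by date of appointment to current position (earlier first): Lund (24 Aug 2009) before Achebe (16 Dec 2013).
Fontaine and Sorensen are each an endowed-chair holder, so the next rule applies.
Among Fontaine and Sorensen, by date of appointment to current position (earlier first): Fontaine (8 Apr 2007) before Sorensen (13 May 2010).
Bianchi and Ivanova are each an endowed-chair holder, so the next rule applies.
Among Bianchi and Ivanova, by date of appointment to current position (earlier first): Bianchi (24 Feb 2001) before Ivanova (14 Nov 2006).
Order: Horvat, Yilmaz, Lund, Achebe, Fontaine, Sorensen, Vasquez, Vance, Bianchi, Ivanova.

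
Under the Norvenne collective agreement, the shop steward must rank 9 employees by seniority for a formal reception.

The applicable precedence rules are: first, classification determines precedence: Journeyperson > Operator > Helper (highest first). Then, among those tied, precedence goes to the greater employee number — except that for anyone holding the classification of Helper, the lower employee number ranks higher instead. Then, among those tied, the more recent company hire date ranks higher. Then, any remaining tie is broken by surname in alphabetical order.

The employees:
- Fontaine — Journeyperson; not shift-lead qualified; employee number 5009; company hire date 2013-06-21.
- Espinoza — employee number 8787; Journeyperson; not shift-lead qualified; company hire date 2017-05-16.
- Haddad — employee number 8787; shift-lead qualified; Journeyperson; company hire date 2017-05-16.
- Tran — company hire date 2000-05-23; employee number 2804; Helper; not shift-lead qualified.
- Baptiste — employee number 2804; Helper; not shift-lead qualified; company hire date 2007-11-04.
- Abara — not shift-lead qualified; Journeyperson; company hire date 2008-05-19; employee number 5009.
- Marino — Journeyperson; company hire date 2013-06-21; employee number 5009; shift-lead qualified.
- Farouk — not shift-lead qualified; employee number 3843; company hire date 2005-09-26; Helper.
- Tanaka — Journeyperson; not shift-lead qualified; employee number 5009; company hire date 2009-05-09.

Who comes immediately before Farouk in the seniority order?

Tran

By classification: Espinoza, Haddad, Fontaine, Marino, Tanaka and Abara (Journeyperson); then Baptiste, Tran and Farouk (Helper).
Among Espinoza, Haddad, Fontaine, Marino, Tanaka and Abara, by employee number (higher first): Espinoza and Haddad (8787) before Fontaine, Marino, Tanaka and Abara (5009).
Espinoza and Haddad both have company hire date 2017-05-16, so the next rule applies.
Among Espinoza and Haddad, alphabetically by surname: Espinoza before Haddad.
Among Fontaine, Marino, Tanaka and Abara, by company hire date (later first): Fontaine and Marino (2013-06-21) before Tanaka (2009-05-09) before Abara (2008-05-19).
Among Fontaine and Marino, alphabetically by surname: Fontaine before Marino.
Among Baptiste, Tran and Farouk, by employee number (lower first) (reversed rule for this group): Baptiste and Tran (2804) before Farouk (3843).
Among Baptiste and Tran, by company hire date (later first): Baptiste (2007-11-04) before Tran (2000-05-23).
Order: Espinoza, Haddad, Fontaine, Marino, Tanaka, Abara, Baptiste, Tran, Farouk.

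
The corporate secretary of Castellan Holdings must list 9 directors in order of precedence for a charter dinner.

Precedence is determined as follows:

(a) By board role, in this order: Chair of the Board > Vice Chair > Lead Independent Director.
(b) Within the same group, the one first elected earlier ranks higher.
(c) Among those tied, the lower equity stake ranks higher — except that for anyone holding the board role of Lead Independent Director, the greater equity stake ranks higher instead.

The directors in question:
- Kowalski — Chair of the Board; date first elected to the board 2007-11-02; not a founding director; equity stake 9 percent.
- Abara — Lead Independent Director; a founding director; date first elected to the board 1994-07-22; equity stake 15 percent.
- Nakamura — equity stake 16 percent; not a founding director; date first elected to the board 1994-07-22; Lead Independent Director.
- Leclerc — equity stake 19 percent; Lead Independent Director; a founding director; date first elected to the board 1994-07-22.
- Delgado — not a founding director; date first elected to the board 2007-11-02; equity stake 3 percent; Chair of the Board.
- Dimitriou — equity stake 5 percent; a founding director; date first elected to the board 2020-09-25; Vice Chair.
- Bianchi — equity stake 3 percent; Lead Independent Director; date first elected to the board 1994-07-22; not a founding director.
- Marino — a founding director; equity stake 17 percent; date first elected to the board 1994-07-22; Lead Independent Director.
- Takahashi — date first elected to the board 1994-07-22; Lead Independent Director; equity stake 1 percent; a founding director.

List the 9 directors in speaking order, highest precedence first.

By board role: Delgado and Kowalski (Chair of the Board); then Dimitriou (Vice Chair); then Leclerc, Marino, Nakamura, Abara, Bianchi and Takahashi (Lead Independent Director).
Delgado and Kowalski both have date first elected to the board 2007-11-02, so the next rule applies.
Among Delgado and Kowalski, by equity stake (lower first): Delgado (3 percent) before Kowalski (9 percent).
Leclerc, Marino, Nakamura, Abara, Bianchi and Takahashi all have date first elected to the board 1994-07-22, so the next rule applies.
Among Leclerc, Marino, Nakamura, Abara, Bianchi and Takahashi, by equity stake (higher first) (reversed rule for this group): Leclerc (19 percent) before Marino (17 percent) before Nakamura (16 percent) before Abara (15 percent) before Bianchi (3 percent) before Takahashi (1 percent).
Full order: Delgado, Kowalski, Dimitriou, Leclerc, Marino, Nakamura, Abara, Bianchi, Takahashi.

Delgado, Kowalski, Dimitriou, Leclerc, Marino, Nakamura, Abara, Bianchi, Takahashi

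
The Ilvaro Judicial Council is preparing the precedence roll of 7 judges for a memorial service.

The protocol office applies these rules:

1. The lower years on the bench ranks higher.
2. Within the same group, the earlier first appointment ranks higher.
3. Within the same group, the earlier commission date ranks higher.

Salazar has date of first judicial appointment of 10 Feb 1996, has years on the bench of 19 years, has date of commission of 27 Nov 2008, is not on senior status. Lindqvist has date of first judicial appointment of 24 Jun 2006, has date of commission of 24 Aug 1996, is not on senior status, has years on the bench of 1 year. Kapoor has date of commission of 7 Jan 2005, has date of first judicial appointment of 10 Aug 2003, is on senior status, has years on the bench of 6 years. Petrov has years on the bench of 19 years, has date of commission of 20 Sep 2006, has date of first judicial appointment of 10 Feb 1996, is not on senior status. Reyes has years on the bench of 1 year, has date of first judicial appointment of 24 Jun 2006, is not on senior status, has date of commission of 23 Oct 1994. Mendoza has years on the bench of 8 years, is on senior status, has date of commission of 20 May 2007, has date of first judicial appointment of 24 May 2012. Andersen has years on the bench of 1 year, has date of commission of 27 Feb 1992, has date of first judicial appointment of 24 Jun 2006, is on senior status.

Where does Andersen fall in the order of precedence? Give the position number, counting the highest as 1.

By years on the bench (lower first): Andersen, Reyes and Lindqvist (each 1 year); then Kapoor (6 years); then Mendoza (8 years); then Petrov and Salazar (both 19 years).
Andersen, Reyes and Lindqvist all have date of first judicial appointment 24 Jun 2006, so the next rule applies.
Among Andersen, Reyes and Lindqvist, by date of commission (earlier first): Andersen (27 Feb 1992) before Reyes (23 Oct 1994) before Lindqvist (24 Aug 1996).
Petrov and Salazar both have date of first judicial appointment 10 Feb 1996, so the next rule applies.
Among Petrov and Salazar, by date of commission (earlier first): Petrov (20 Sep 2006) before Salazar (27 Nov 2008).
Order: Andersen, Reyes, Lindqvist, Kapoor, Mendoza, Petrov, Salazar. So position 1.

1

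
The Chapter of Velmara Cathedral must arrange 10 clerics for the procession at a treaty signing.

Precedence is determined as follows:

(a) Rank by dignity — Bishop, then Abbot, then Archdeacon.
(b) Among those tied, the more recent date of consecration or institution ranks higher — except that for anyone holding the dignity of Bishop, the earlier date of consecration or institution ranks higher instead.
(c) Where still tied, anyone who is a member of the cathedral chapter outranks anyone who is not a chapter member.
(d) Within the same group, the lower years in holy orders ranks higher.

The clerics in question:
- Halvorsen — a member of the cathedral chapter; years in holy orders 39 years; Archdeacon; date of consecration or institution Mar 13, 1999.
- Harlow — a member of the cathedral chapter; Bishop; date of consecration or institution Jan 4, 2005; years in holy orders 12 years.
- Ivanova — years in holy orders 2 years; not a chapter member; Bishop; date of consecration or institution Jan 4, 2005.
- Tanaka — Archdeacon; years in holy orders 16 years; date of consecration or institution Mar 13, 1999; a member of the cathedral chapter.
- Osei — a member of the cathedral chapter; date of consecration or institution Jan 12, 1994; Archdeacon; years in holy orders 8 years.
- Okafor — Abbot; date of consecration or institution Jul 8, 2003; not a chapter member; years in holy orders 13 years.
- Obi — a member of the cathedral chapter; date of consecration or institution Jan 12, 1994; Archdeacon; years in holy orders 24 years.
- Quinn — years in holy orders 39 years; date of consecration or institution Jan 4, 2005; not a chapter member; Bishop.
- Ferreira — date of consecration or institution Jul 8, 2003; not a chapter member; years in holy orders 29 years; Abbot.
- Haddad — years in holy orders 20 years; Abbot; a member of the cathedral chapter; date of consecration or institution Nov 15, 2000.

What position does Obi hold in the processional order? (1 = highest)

By dignity: Harlow, Ivanova and Quinn (Bishop); then Okafor, Ferreira and Haddad (Abbot); then Tanaka, Halvorsen, Osei and Obi (Archdeacon).
Harlow, Ivanova and Quinn all have date of consecration or institution Jan 4, 2005, so the next rule applies.
Among Harlow, Ivanova and Quinn, a member of the cathedral chapter before not a chapter member: Harlow (a member of the cathedral chapter) before Ivanova and Quinn (not a chapter member).
Among Ivanova and Quinn, by years in holy orders (lower first): Ivanova (2 years) before Quinn (39 years).
Among Okafor, Ferreira and Haddad, by date of consecration or institution (later first): Okafor and Ferreira (Jul 8, 2003) before Haddad (Nov 15, 2000).
Okafor and Ferreira are each not a chapter member, so the next rule applies.
Among Okafor and Ferreira, by years in holy orders (lower first): Okafor (13 years) before Ferreira (29 years).
Among Tanaka, Halvorsen, Osei and Obi, by date of consecration or institution (later first): Tanaka and Halvorsen (Mar 13, 1999) before Osei and Obi (Jan 12, 1994).
Tanaka and Halvorsen are each a member of the cathedral chapter, so the next rule applies.
Among Tanaka and Halvorsen, by years in holy orders (lower first): Tanaka (16 years) before Halvorsen (39 years).
Osei and Obi are each a member of the cathedral chapter, so the next rule applies.
Among Osei and Obi, by years in holy orders (lower first): Osei (8 years) before Obi (24 years).
Order: Harlow, Ivanova, Quinn, Okafor, Ferreira, Haddad, Tanaka, Halvorsen, Osei, Obi. So position 10.

10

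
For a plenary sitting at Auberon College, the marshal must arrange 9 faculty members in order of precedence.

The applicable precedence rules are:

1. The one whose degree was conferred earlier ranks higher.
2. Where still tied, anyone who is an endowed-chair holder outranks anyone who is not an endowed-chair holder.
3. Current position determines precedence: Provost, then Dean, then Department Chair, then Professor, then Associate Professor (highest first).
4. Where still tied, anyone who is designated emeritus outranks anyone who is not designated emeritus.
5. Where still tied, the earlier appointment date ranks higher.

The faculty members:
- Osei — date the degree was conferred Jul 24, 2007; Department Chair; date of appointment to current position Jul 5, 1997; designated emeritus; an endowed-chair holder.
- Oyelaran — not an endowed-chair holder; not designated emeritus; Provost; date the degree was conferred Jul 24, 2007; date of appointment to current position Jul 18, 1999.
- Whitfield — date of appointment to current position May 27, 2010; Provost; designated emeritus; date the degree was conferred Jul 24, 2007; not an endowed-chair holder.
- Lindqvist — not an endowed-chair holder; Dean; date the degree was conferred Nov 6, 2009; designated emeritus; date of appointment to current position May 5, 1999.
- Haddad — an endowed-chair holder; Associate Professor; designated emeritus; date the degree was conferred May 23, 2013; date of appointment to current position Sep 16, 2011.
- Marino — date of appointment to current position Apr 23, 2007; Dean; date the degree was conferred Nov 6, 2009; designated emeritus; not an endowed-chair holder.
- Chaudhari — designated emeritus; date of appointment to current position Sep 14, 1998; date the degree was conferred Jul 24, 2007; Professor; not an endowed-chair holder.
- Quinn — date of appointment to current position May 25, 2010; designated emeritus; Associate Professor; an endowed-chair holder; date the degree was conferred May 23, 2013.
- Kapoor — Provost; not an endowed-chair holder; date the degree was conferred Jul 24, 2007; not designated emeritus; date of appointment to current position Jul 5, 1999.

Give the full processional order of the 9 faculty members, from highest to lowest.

Osei, Whitfield, Kapoor, Oyelaran, Chaudhari, Lindqvist, Marino, Quinn, Haddad

By date the degree was conferred (earlier first): Osei, Whitfield, Kapoor, Oyelaran and Chaudhari (each Jul 24, 2007); then Lindqvist and Marino (both Nov 6, 2009); then Quinn and Haddad (both May 23, 2013).
Among Osei, Whitfield, Kapoor, Oyelaran and Chaudhari, an endowed-chair holder before not an endowed-chair holder: Osei (an endowed-chair holder) before Whitfield, Kapoor, Oyelaran and Chaudhari (not an endowed-chair holder).
Among Whitfield, Kapoor, Oyelaran and Chaudhari, by current position: Whitfield, Kapoor and Oyelaran (Provost) before Chaudhari (Professor).
Among Whitfield, Kapoor and Oyelaran, designated emeritus before not designated emeritus: Whitfield (designated emeritus) before Kapoor and Oyelaran (not designated emeritus).
Among Kapoor and Oyelaran, by date of appointment to current position (earlier first): Kapoor (Jul 5, 1999) before Oyelaran (Jul 18, 1999).
Lindqvist and Marino are each not an endowed-chair holder, so the next rule applies.
Lindqvist and Marino are each Dean, so the next rule applies.
Lindqvist and Marino are each designated emeritus, so the next rule applies.
Among Lindqvist and Marino, by date of appointment to current position (earlier first): Lindqvist (May 5, 1999) before Marino (Apr 23, 2007).
Quinn and Haddad are each an endowed-chair holder, so the next rule applies.
Quinn and Haddad are each Associate Professor, so the next rule applies.
Quinn and Haddad are each designated emeritus, so the next rule applies.
Among Quinn and Haddad, by date of appointment to current position (earlier first): Quinn (May 25, 2010) before Haddad (Sep 16, 2011).
Full order: Osei, Whitfield, Kapoor, Oyelaran, Chaudhari, Lindqvist, Marino, Quinn, Haddad.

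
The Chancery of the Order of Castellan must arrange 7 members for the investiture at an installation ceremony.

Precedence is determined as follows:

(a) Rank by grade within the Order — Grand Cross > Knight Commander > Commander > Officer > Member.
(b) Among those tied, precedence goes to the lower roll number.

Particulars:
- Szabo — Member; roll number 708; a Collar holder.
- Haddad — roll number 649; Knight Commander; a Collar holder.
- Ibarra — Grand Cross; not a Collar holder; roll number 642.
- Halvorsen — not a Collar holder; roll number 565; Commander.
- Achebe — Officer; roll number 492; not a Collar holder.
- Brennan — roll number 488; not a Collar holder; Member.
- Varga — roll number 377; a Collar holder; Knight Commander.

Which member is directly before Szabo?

Brennan

By grade within the Order: Ibarra (Grand Cross); then Varga and Haddad (Knight Commander); then Halvorsen (Commander); then Achebe (Officer); then Brennan and Szabo (Member).
Among Varga and Haddad, by roll number (lower first): Varga (377) before Haddad (649).
Among Brennan and Szabo, by roll number (lower first): Brennan (488) before Szabo (708).
Order: Ibarra, Varga, Haddad, Halvorsen, Achebe, Brennan, Szabo.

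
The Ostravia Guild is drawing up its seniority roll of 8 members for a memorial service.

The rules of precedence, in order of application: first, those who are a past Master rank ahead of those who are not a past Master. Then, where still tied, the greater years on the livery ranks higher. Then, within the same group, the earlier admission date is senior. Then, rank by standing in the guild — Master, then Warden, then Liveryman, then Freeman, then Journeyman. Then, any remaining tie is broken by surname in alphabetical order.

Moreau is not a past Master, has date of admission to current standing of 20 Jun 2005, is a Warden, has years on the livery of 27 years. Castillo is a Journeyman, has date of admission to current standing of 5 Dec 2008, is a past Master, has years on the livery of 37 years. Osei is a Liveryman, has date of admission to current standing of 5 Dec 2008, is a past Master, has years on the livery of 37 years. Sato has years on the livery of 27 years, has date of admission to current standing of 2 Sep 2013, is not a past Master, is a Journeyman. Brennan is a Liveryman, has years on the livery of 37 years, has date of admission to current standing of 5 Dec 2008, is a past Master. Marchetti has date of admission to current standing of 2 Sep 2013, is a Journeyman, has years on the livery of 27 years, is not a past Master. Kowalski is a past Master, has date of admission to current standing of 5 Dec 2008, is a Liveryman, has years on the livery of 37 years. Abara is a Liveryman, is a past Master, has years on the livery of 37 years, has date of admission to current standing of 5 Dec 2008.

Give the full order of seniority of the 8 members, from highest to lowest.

Abara, Brennan, Kowalski, Osei, Castillo, Moreau, Marchetti, Sato

By the first rule: Abara, Brennan, Kowalski, Osei and Castillo (each a past Master); then Moreau, Marchetti and Sato (each not a past Master).
Abara, Brennan, Kowalski, Osei and Castillo all have years on the livery 37 years, so the next rule applies.
Abara, Brennan, Kowalski, Osei and Castillo all have date of admission to current standing 5 Dec 2008, so the next rule applies.
Among Abara, Brennan, Kowalski, Osei and Castillo, by standing in the guild: Abara, Brennan, Kowalski and Osei (Liveryman) before Castillo (Journeyman).
Among Abara, Brennan, Kowalski and Osei, alphabetically by surname: Abara before Brennan before Kowalski before Osei.
Moreau, Marchetti and Sato all have years on the livery 27 years, so the next rule applies.
Among Moreau, Marchetti and Sato, by date of admission to current standing (earlier first): Moreau (20 Jun 2005) before Marchetti and Sato (2 Sep 2013).
Marchetti and Sato are each Journeyman, so the next rule applies.
Among Marchetti and Sato, alphabetically by surname: Marchetti before Sato.
Full order: Abara, Brennan, Kowalski, Osei, Castillo, Moreau, Marchetti, Sato.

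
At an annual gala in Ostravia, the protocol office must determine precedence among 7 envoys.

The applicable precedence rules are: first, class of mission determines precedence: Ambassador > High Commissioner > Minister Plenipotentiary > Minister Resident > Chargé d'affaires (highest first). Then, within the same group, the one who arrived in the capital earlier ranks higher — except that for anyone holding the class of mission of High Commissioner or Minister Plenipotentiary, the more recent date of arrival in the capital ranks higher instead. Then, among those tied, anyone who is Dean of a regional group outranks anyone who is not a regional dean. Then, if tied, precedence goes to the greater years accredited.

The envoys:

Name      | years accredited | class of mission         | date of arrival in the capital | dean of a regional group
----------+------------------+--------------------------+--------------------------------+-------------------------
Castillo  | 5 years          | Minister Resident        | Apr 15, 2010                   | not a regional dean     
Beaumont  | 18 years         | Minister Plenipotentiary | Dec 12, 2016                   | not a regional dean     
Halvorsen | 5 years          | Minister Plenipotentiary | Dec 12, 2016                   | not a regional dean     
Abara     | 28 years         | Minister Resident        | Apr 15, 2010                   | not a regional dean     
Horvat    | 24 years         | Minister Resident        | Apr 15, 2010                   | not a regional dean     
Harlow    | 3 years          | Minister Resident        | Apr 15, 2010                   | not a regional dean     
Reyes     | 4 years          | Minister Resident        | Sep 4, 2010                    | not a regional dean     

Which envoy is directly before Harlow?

Castillo

By class of mission: Beaumont and Halvorsen (Minister Plenipotentiary); then Abara, Horvat, Castillo, Harlow and Reyes (Minister Resident).
Beaumont and Halvorsen both have date of arrival in the capital Dec 12, 2016, so the next rule applies.
Beaumont and Halvorsen are each not a regional dean, so the next rule applies.
Among Beaumont and Halvorsen, by years accredited (higher first): Beaumont (18 years) before Halvorsen (5 years).
Among Abara, Horvat, Castillo, Harlow and Reyes, by date of arrival in the capital (earlier first): Abara, Horvat, Castillo and Harlow (Apr 15, 2010) before Reyes (Sep 4, 2010).
Abara, Horvat, Castillo and Harlow are each not a regional dean, so the next rule applies.
Among Abara, Horvat, Castillo and Harlow, by years accredited (higher first): Abara (28 years) before Horvat (24 years) before Castillo (5 years) before Harlow (3 years).
Order: Beaumont, Halvorsen, Abara, Horvat, Castillo, Harlow, Reyes.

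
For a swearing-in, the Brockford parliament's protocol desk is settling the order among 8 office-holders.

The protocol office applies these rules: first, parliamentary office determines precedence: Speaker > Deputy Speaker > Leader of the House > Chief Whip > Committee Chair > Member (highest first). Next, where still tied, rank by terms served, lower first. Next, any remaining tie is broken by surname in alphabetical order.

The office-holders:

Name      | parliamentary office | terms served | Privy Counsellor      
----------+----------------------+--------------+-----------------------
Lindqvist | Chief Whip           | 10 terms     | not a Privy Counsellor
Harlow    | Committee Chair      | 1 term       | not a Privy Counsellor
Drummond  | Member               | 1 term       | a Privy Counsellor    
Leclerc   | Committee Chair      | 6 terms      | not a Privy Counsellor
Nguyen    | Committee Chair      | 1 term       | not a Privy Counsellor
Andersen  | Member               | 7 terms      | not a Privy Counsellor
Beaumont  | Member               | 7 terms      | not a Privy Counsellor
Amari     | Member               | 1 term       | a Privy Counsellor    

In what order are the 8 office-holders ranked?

By parliamentary office: Lindqvist (Chief Whip); then Harlow, Nguyen and Leclerc (Committee Chair); then Amari, Drummond, Andersen and Beaumont (Member).
Among Harlow, Nguyen and Leclerc, by terms served (lower first): Harlow and Nguyen (1 term) before Leclerc (6 terms).
Among Harlow and Nguyen, alphabetically by surname: Harlow before Nguyen.
Among Amari, Drummond, Andersen and Beaumont, by terms served (lower first): Amari and Drummond (1 term) before Andersen and Beaumont (7 terms).
Among Amari and Drummond, alphabetically by surname: Amari before Drummond.
Among Andersen and Beaumont, alphabetically by surname: Andersen before Beaumont.
Full order: Lindqvist, Harlow, Nguyen, Leclerc, Amari, Drummond, Andersen, Beaumont.

Lindqvist, Harlow, Nguyen, Leclerc, Amari, Drummond, Andersen, Beaumont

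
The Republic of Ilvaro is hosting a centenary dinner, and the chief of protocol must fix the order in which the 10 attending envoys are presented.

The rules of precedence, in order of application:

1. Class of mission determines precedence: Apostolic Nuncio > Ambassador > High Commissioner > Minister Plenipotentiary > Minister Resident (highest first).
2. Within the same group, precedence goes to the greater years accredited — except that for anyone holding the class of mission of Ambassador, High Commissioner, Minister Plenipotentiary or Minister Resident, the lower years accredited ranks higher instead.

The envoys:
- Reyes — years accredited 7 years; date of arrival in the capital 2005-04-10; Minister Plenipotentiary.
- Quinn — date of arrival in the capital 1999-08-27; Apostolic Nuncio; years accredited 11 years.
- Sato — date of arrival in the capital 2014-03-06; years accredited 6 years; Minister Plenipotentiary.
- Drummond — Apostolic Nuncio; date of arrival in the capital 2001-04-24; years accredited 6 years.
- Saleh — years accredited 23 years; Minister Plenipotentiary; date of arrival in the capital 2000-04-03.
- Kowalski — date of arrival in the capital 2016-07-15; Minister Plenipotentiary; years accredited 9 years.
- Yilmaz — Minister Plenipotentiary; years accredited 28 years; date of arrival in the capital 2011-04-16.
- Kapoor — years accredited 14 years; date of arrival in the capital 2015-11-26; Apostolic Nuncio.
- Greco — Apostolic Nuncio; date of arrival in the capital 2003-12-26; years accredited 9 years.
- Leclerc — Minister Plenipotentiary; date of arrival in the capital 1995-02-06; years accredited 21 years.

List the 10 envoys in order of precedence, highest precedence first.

Kapoor, Quinn, Greco, Drummond, Sato, Reyes, Kowalski, Leclerc, Saleh, Yilmaz

By class of mission: Kapoor, Quinn, Greco and Drummond (Apostolic Nuncio); then Sato, Reyes, Kowalski, Leclerc, Saleh and Yilmaz (Minister Plenipotentiary).
Among Kapoor, Quinn, Greco and Drummond, by years accredited (higher first): Kapoor (14 years) before Quinn (11 years) before Greco (9 years) before Drummond (6 years).
Among Sato, Reyes, Kowalski, Leclerc, Saleh and Yilmaz, by years accredited (lower first) (reversed rule for this group): Sato (6 years) before Reyes (7 years) before Kowalski (9 years) before Leclerc (21 years) before Saleh (23 years) before Yilmaz (28 years).
Full order: Kapoor, Quinn, Greco, Drummond, Sato, Reyes, Kowalski, Leclerc, Saleh, Yilmaz.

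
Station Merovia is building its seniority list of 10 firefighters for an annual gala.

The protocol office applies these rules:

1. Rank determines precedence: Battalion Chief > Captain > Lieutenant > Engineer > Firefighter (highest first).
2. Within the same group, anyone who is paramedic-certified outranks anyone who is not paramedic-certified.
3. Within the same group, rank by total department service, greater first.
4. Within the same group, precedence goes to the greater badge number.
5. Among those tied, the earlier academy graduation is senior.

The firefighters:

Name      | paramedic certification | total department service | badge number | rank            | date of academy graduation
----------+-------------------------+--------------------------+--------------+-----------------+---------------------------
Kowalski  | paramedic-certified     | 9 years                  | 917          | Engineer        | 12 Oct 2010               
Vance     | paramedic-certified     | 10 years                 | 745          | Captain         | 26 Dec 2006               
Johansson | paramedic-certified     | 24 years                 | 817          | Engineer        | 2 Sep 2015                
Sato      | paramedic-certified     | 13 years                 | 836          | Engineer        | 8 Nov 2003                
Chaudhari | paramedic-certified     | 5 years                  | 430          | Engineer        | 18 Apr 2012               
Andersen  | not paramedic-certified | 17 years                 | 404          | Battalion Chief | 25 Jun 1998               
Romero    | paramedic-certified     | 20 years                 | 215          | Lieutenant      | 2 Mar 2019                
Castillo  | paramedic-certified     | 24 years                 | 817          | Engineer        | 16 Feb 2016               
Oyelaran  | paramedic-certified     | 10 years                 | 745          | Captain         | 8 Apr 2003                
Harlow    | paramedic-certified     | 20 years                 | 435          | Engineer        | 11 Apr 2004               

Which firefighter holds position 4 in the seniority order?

By rank: Andersen (Battalion Chief); then Oyelaran and Vance (Captain); then Romero (Lieutenant); then Johansson, Castillo, Harlow, Sato, Kowalski and Chaudhari (Engineer).
Oyelaran and Vance are each paramedic-certified, so the next rule applies.
Oyelaran and Vance both have total department service 10 years, so the next rule applies.
Oyelaran and Vance both have badge number 745, so the next rule applies.
Among Oyelaran and Vance, by date of academy graduation (earlier first): Oyelaran (8 Apr 2003) before Vance (26 Dec 2006).
Johansson, Castillo, Harlow, Sato, Kowalski and Chaudhari are each paramedic-certified, so the next rule applies.
Among Johansson, Castillo, Harlow, Sato, Kowalski and Chaudhari, by total department service (higher first): Johansson and Castillo (24 years) before Harlow (20 years) before Sato (13 years) before Kowalski (9 years) before Chaudhari (5 years).
Johansson and Castillo both have badge number 817, so the next rule applies.
Among Johansson and Castillo, by date of academy graduation (earlier first): Johansson (2 Sep 2015) before Castillo (16 Feb 2016).
Order: Andersen, Oyelaran, Vance, Romero, Johansson, Castillo, Harlow, Sato, Kowalski, Chaudhari.

Romero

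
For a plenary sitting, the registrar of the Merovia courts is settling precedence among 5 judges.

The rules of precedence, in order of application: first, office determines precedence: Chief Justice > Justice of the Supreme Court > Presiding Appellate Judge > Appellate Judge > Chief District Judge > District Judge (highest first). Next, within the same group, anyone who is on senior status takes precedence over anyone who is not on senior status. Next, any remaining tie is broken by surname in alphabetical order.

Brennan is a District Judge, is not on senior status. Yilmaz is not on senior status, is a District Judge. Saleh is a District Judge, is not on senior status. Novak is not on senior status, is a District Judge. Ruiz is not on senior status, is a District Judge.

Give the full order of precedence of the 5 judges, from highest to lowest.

By office: Brennan, Novak, Ruiz, Saleh and Yilmaz (District Judge).
Brennan, Novak, Ruiz, Saleh and Yilmaz are each not on senior status, so the next rule applies.
Among Brennan, Novak, Ruiz, Saleh and Yilmaz, alphabetically by surname: Brennan before Novak before Ruiz before Saleh before Yilmaz.
Full order: Brennan, Novak, Ruiz, Saleh, Yilmaz.

Brennan, Novak, Ruiz, Saleh, Yilmaz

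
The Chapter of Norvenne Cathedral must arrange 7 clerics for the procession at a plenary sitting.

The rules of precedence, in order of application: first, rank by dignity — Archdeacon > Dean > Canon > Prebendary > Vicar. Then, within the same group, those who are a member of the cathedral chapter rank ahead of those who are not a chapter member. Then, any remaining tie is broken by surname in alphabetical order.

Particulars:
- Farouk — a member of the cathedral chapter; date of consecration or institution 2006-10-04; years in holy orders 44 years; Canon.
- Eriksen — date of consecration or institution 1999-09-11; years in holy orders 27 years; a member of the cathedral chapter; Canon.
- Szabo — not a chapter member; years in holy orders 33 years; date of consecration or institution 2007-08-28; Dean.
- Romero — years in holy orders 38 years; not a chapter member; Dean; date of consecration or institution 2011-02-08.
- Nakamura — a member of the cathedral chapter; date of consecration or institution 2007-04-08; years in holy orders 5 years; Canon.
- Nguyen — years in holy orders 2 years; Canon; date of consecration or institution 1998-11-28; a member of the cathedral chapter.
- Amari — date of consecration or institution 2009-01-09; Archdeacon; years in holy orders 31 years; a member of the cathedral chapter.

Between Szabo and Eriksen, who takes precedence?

Szabo

By dignity: Amari (Archdeacon); then Romero and Szabo (Dean); then Eriksen, Farouk, Nakamura and Nguyen (Canon).
Romero and Szabo are each not a chapter member, so the next rule applies.
Among Romero and Szabo, alphabetically by surname: Romero before Szabo.
Eriksen, Farouk, Nakamura and Nguyen are each a member of the cathedral chapter, so the next rule applies.
Among Eriksen, Farouk, Nakamura and Nguyen, alphabetically by surname: Eriksen before Farouk before Nakamura before Nguyen.
So Szabo takes precedence.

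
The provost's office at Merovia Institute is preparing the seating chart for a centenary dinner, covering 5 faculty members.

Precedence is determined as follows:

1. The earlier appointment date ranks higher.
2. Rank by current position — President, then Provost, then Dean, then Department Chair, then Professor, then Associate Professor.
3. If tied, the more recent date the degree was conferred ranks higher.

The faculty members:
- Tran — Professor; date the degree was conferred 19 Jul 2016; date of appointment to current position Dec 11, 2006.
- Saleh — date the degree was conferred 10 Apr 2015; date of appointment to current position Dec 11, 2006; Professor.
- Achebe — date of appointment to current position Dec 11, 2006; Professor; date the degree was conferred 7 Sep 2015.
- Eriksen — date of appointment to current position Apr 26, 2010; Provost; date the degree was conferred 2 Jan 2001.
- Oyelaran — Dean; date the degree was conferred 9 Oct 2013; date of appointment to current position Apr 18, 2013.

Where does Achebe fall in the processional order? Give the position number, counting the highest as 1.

2

By date of appointment to current position (earlier first): Tran, Achebe and Saleh (each Dec 11, 2006); then Eriksen (Apr 26, 2010); then Oyelaran (Apr 18, 2013).
Tran, Achebe and Saleh are each Professor, so the next rule applies.
Among Tran, Achebe and Saleh, by date the degree was conferred (later first): Tran (19 Jul 2016) before Achebe (7 Sep 2015) before Saleh (10 Apr 2015).
Order: Tran, Achebe, Saleh, Eriksen, Oyelaran. So position 2.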